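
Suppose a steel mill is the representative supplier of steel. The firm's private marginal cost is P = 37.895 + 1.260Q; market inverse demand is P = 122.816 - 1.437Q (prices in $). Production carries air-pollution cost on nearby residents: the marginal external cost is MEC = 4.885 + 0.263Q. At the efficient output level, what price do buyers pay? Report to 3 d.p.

Social marginal cost = private MC + MEC = 42.780 + 1.523Q.
Set SMC = demand: 42.780 + 1.523Q = 122.816 - 1.437Q → Q* = 27.0392.
Consumer price on the demand curve at Q*: 122.816 − 1.437×27.0392 = 83.9607.

P = $83.961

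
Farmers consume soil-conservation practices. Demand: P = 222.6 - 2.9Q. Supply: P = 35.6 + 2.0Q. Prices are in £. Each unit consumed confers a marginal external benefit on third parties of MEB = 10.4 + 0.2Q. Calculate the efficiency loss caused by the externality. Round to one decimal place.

Market equilibrium (private): 35.6 + 2.0Q = 222.6 - 2.9Q → Q_m = 38.1633.
Social marginal benefit = demand + MEB = 233.0 - 2.7Q.
Set SMB = MC: 233.0 - 2.7Q = 35.6 + 2.0Q → Q* = 42.0000.
Between Q* and Q_m the wedge SMB − MC runs linearly from 0 to MEB(Q_m), so the loss is a triangle.
DWL = ½ × 3.8367 × 18.0327 = 34.5930.

DWL = £34.6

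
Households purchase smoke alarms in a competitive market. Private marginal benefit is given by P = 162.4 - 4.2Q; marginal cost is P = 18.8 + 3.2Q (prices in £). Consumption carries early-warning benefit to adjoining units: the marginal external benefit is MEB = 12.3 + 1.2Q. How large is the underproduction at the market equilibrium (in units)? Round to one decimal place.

5.7 units

Market equilibrium (private): 18.8 + 3.2Q = 162.4 - 4.2Q → Q_m = 19.4054.
Social marginal benefit = demand + MEB = 174.7 - 3.0Q.
Set SMB = MC: 174.7 - 3.0Q = 18.8 + 3.2Q → Q* = 25.1452.
Gap = |19.4054 − 25.1452| = 5.7398.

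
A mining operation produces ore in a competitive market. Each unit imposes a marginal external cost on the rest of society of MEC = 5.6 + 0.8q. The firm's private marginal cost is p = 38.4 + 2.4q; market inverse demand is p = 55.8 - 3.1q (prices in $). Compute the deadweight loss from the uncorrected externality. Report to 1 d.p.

Market equilibrium (private): 38.4 + 2.4q = 55.8 - 3.1q → q_m = 3.1636.
Social marginal cost = private MC + MEC = 44.0 + 3.2q.
Set SMC = demand: 44.0 + 3.2q = 55.8 - 3.1q → q* = 1.8730.
Height of the DWL triangle at q_m is SMC(q_m) − demand(q_m) = MEC(q_m) = 8.1309.
DWL = ½ × 1.2906 × 8.1309 = 5.2469.

DWL = $5.2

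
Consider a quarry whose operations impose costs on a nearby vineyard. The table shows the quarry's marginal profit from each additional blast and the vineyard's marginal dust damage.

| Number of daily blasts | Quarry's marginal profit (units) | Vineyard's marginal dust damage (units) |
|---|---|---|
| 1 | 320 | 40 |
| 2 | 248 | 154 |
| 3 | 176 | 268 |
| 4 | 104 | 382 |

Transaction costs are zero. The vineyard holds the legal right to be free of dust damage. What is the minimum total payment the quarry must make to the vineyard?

Efficient level: marginal profit ≥ marginal dust damage through level 2, so k* = 2.
With the vineyard holding the right, the quarry must at least compensate total damage at k*: 40 + 154 = 194.

194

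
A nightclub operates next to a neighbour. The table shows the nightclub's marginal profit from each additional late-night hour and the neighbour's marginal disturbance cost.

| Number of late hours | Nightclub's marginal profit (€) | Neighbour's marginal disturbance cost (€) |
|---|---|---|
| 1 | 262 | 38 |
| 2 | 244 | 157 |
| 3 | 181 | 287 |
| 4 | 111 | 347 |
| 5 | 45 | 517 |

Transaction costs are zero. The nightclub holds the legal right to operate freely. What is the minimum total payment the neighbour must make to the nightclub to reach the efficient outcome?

Left alone the nightclub would choose level 5 (marginal profit stays positive).
Efficient level: k* = 2 (marginal profit ≥ marginal disturbance cost through 2).
The neighbour must at least cover the nightclub's forgone profit from cutting 5→2: 181 + 111 + 45 = 337.

€337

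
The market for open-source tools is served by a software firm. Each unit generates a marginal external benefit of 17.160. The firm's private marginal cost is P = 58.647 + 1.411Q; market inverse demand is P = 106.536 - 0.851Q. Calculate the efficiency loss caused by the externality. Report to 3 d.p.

DWL = 65.090

Market equilibrium (private): 58.647 + 1.411Q = 106.536 - 0.851Q → Q_m = 21.1711.
Social marginal cost = private MC − MEB = 41.487 + 1.411Q.
Set SMC = demand: 41.487 + 1.411Q = 106.536 - 0.851Q → Q* = 28.7573.
The welfare-loss triangle has base |Q_m − Q*| and height MEB(Q_m) (the vertical gap between SMC and demand is zero at Q* and MEB at Q_m).
DWL = ½ × 7.5862 × 17.1600 = 65.0896.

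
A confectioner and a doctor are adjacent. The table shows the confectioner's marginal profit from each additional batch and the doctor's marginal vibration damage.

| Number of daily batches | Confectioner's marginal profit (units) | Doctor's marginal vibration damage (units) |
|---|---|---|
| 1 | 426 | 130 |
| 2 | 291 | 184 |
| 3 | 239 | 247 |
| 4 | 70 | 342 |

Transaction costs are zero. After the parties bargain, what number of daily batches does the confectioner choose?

Bargaining reaches the level where marginal profit last exceeds marginal vibration damage.
That holds through level 2 (291 ≥ 184) but not at 3 (239 < 247).

2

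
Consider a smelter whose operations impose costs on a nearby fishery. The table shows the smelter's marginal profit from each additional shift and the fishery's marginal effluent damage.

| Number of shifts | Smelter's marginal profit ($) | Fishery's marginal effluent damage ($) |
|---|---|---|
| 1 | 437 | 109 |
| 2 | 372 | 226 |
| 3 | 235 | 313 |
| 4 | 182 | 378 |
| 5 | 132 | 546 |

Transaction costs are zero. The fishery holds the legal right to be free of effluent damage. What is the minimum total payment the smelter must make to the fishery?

$335

Efficient level: marginal profit ≥ marginal effluent damage through level 2, so k* = 2.
With the fishery holding the right, the smelter must at least compensate total damage at k*: 109 + 226 = 335.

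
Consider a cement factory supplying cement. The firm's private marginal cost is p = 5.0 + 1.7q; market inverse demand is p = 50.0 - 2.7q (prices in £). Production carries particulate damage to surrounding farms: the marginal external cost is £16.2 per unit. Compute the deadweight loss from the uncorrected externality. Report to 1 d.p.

DWL = £29.8

Market equilibrium (private): 5.0 + 1.7q = 50.0 - 2.7q → q_m = 10.2273.
Social marginal cost = private MC + MEC = 21.2 + 1.7q.
Set SMC = demand: 21.2 + 1.7q = 50.0 - 2.7q → q* = 6.5455.
Between q* and q_m the wedge SMC − demand runs linearly from 0 to MEC(q_m), so the loss is a triangle.
DWL = ½ × 3.6818 × 16.2000 = 29.8226.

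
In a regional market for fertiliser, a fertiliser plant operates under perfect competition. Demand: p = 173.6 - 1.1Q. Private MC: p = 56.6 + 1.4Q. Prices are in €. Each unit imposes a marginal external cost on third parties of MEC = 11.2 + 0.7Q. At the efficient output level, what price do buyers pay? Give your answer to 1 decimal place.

P = €137.2

Social marginal cost = private MC + MEC = 67.8 + 2.1Q.
Set SMC = demand: 67.8 + 2.1Q = 173.6 - 1.1Q → Q* = 33.0625.
Consumer price on the demand curve at Q*: 173.6 − 1.1×33.0625 = 137.2313.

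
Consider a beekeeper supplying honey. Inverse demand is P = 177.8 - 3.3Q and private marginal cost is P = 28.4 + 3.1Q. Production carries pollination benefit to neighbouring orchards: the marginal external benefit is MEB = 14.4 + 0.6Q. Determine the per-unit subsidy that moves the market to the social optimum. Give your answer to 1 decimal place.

Social marginal cost = private MC − MEB = 14.0 + 2.5Q.
Set SMC = demand: 14.0 + 2.5Q = 177.8 - 3.3Q → Q* = 28.2414.
The Pigouvian subsidy equals MEB at Q*: 14.4 + 0.6×28.2414 = 31.3448.

subsidy = 31.3 per unit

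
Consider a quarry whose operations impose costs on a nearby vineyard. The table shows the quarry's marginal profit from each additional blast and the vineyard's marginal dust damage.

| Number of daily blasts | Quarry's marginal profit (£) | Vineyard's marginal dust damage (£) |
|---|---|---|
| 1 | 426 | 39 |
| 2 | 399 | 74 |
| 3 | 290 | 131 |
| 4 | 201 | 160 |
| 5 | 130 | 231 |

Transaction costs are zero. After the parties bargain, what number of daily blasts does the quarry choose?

4

Bargaining reaches the level where marginal profit last exceeds marginal dust damage.
That holds through level 4 (201 ≥ 160) but not at 5 (130 < 231).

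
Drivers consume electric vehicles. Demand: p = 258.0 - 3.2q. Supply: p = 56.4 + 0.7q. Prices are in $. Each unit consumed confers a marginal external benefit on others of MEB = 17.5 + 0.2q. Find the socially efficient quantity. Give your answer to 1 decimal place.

Social marginal benefit = demand + MEB = 275.5 - 3.0q.
Set SMB = MC: 275.5 - 3.0q = 56.4 + 0.7q → q* = 59.2162.

q* = 59.2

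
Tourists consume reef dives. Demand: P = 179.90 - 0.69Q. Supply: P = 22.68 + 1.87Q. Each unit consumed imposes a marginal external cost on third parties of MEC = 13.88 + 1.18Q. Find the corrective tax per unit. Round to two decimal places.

Social marginal benefit = demand − MEC = 166.02 - 1.87Q.
Set SMB = MC: 166.02 - 1.87Q = 22.68 + 1.87Q → Q* = 38.3262.
The Pigouvian tax equals MEC at Q*: 13.88 + 1.18×38.3262 = 59.1049.

tax = 59.10 per unit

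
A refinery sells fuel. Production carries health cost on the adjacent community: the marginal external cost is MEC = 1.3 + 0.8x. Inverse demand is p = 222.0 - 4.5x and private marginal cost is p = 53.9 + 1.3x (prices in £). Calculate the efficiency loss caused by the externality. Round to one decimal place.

Market equilibrium (private): 53.9 + 1.3x = 222.0 - 4.5x → x_m = 28.9828.
Social marginal cost = private MC + MEC = 55.2 + 2.1x.
Set SMC = demand: 55.2 + 2.1x = 222.0 - 4.5x → x* = 25.2727.
Height of the DWL triangle at x_m is SMC(x_m) − demand(x_m) = MEC(x_m) = 24.4862.
DWL = ½ × 3.7101 × 24.4862 = 45.4231.

DWL = £45.4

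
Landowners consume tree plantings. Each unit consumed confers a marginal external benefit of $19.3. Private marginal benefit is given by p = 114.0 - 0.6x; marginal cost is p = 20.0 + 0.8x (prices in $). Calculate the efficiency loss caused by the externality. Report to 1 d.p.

DWL = $133.0

Market equilibrium (private): 20.0 + 0.8x = 114.0 - 0.6x → x_m = 67.1429.
Social marginal benefit = demand + MEB = 133.3 - 0.6x.
Set SMB = MC: 133.3 - 0.6x = 20.0 + 0.8x → x* = 80.9286.
Between x* and x_m the wedge SMB − MC runs linearly from 0 to MEB(x_m), so the loss is a triangle.
DWL = ½ × 13.7857 × 19.3000 = 133.0320.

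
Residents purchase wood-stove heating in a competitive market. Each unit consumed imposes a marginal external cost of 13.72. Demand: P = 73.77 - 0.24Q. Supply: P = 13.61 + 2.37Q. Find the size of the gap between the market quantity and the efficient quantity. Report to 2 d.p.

Market equilibrium (private): 13.61 + 2.37Q = 73.77 - 0.24Q → Q_m = 23.0498.
Social marginal benefit = demand − MEC = 60.05 - 0.24Q.
Set SMB = MC: 60.05 - 0.24Q = 13.61 + 2.37Q → Q* = 17.7931.
Gap = |23.0498 − 17.7931| = 5.2567.

5.26 units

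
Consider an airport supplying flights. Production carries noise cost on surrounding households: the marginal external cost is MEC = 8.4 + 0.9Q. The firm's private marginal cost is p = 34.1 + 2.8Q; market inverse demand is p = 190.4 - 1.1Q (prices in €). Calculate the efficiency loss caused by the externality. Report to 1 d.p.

Market equilibrium (private): 34.1 + 2.8Q = 190.4 - 1.1Q → Q_m = 40.0769.
Social marginal cost = private MC + MEC = 42.5 + 3.7Q.
Set SMC = demand: 42.5 + 3.7Q = 190.4 - 1.1Q → Q* = 30.8125.
Between Q* and Q_m the wedge SMC − demand runs linearly from 0 to MEC(Q_m), so the loss is a triangle.
DWL = ½ × 9.2644 × 44.4692 = 205.9902.

DWL = €206.0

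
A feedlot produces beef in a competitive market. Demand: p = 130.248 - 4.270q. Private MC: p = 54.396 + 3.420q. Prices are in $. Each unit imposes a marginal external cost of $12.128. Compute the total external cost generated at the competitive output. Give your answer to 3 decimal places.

Market equilibrium (private): 54.396 + 3.420q = 130.248 - 4.270q → q_m = 9.8637.
Total external cost = MEC × q_m = 12.128 × 9.8637 = 119.6270.

$119.627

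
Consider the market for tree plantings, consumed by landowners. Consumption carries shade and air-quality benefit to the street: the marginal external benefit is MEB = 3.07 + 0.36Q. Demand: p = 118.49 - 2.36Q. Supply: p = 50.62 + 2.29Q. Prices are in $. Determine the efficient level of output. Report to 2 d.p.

Q* = 16.54

Social marginal benefit = demand + MEB = 121.56 - 2.00Q.
Set SMB = MC: 121.56 - 2.00Q = 50.62 + 2.29Q → Q* = 16.5361.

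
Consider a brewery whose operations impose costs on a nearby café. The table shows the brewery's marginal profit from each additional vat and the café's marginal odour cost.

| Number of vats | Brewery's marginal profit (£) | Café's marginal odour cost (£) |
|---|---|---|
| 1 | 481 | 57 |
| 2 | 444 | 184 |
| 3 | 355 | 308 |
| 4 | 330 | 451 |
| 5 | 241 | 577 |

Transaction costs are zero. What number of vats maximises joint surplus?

3

Bargaining reaches the level where marginal profit last exceeds marginal odour cost.
That holds through level 3 (355 ≥ 308) but not at 4 (330 < 451).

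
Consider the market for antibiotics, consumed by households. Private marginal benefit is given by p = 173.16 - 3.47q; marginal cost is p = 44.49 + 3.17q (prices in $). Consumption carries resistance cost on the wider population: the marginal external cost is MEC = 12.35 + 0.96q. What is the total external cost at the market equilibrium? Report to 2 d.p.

$419.56

Market equilibrium (private): 44.49 + 3.17q = 173.16 - 3.47q → q_m = 19.3780.
Total external cost = ∫₀^{q_m} (12.35 + 0.96q) dq = 12.35×19.3780 + ½×0.96×19.3780² = 419.5616.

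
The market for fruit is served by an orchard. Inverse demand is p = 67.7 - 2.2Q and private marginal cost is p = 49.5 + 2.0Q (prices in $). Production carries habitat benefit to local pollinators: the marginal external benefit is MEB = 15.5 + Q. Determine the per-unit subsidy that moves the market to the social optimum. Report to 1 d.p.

Social marginal cost = private MC − MEB = 34.0 + Q.
Set SMC = demand: 34.0 + Q = 67.7 - 2.2Q → Q* = 10.5313.
The Pigouvian subsidy equals MEB at Q*: 15.5 + 1.0×10.5313 = 26.0313.

subsidy = $26.0 per unit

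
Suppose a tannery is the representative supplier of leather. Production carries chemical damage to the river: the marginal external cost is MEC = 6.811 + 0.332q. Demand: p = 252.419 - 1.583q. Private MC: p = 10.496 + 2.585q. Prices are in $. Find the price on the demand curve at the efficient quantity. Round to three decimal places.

Social marginal cost = private MC + MEC = 17.307 + 2.917q.
Set SMC = demand: 17.307 + 2.917q = 252.419 - 1.583q → q* = 52.2471.
Consumer price on the demand curve at q*: 252.419 − 1.583×52.2471 = 169.7118.

P = $169.712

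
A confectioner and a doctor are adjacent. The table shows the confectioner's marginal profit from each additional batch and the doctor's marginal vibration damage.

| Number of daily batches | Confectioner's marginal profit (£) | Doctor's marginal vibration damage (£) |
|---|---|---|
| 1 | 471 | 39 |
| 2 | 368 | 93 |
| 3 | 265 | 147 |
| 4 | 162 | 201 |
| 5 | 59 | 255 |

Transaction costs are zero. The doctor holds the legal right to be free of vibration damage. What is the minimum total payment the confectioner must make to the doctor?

£279

Efficient level: marginal profit ≥ marginal vibration damage through level 3, so k* = 3.
With the doctor holding the right, the confectioner must at least compensate total damage at k*: 39 + 93 + 147 = 279.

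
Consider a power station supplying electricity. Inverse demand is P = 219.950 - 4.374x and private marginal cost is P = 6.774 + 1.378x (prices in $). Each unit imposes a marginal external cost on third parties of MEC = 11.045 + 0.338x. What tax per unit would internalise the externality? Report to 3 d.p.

Social marginal cost = private MC + MEC = 17.819 + 1.716x.
Set SMC = demand: 17.819 + 1.716x = 219.950 - 4.374x → x* = 33.1906.
The Pigouvian tax equals MEC at x*: 11.045 + 0.338×33.1906 = 22.2634.

tax = $22.263 per unit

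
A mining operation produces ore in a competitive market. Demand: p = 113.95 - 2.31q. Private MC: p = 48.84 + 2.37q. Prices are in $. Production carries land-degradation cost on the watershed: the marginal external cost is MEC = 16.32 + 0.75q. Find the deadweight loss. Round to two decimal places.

DWL = $65.91

Market equilibrium (private): 48.84 + 2.37q = 113.95 - 2.31q → q_m = 13.9124.
Social marginal cost = private MC + MEC = 65.16 + 3.12q.
Set SMC = demand: 65.16 + 3.12q = 113.95 - 2.31q → q* = 8.9853.
Between q* and q_m the wedge SMC − demand runs linearly from 0 to MEC(q_m), so the loss is a triangle.
DWL = ½ × 4.9271 × 26.7543 = 65.9106.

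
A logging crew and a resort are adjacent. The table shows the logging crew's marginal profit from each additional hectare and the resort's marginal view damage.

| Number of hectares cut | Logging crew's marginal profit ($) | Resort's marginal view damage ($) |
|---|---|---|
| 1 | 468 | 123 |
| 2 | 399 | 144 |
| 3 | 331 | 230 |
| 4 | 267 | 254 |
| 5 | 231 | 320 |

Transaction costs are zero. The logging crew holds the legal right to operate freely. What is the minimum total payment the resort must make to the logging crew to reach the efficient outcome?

$231

Left alone the logging crew would choose level 5 (marginal profit stays positive).
Efficient level: k* = 4 (marginal profit ≥ marginal view damage through 4).
The resort must at least cover the logging crew's forgone profit from cutting 5→4: 231 = 231.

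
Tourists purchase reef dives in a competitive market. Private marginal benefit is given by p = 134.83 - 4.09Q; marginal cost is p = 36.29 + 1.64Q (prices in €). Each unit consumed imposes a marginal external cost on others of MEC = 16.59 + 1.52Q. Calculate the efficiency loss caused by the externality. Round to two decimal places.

Market equilibrium (private): 36.29 + 1.64Q = 134.83 - 4.09Q → Q_m = 17.1972.
Social marginal benefit = demand − MEC = 118.24 - 5.61Q.
Set SMB = MC: 118.24 - 5.61Q = 36.29 + 1.64Q → Q* = 11.3034.
Between Q* and Q_m the wedge MC − SMB runs linearly from 0 to MEC(Q_m), so the loss is a triangle.
DWL = ½ × 5.8938 × 42.7298 = 125.9204.

DWL = €125.92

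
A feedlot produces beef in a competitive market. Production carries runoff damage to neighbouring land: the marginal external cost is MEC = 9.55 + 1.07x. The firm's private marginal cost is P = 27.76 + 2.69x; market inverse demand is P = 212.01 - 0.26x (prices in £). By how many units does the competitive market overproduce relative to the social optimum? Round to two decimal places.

Market equilibrium (private): 27.76 + 2.69x = 212.01 - 0.26x → x_m = 62.4576.
Social marginal cost = private MC + MEC = 37.31 + 3.76x.
Set SMC = demand: 37.31 + 3.76x = 212.01 - 0.26x → x* = 43.4577.
Gap = |62.4576 − 43.4577| = 18.9999.

19.00 units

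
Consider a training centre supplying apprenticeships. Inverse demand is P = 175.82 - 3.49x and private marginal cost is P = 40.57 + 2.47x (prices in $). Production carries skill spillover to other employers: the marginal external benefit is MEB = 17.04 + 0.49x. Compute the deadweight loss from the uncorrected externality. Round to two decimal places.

Market equilibrium (private): 40.57 + 2.47x = 175.82 - 3.49x → x_m = 22.6930.
Social marginal cost = private MC − MEB = 23.53 + 1.98x.
Set SMC = demand: 23.53 + 1.98x = 175.82 - 3.49x → x* = 27.8410.
Height of the DWL triangle at x_m is demand(x_m) − SMC(x_m) = MEB(x_m) = 28.1595.
DWL = ½ × 5.1480 × 28.1595 = 72.4826.

DWL = $72.48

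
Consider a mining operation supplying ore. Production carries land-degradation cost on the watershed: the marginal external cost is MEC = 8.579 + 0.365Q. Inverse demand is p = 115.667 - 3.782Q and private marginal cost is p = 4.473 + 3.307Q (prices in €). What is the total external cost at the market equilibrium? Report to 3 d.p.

€179.466

Market equilibrium (private): 4.473 + 3.307Q = 115.667 - 3.782Q → Q_m = 15.6854.
Total external cost = ∫₀^{Q_m} (8.579 + 0.365Q) dQ = 8.579×15.6854 + ½×0.365×15.6854² = 179.4658.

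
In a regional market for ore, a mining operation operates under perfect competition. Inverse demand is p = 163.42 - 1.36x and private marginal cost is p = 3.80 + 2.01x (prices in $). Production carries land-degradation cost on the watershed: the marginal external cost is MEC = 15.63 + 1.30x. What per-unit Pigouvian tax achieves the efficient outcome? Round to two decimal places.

Social marginal cost = private MC + MEC = 19.43 + 3.31x.
Set SMC = demand: 19.43 + 3.31x = 163.42 - 1.36x → x* = 30.8330.
The Pigouvian tax equals MEC at x*: 15.63 + 1.30×30.8330 = 55.7129.

tax = $55.71 per unit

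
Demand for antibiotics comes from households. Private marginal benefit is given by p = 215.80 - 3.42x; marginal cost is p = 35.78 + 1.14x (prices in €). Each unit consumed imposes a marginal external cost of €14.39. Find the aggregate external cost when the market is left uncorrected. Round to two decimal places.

Market equilibrium (private): 35.78 + 1.14x = 215.80 - 3.42x → x_m = 39.4781.
Total external cost = MEC × x_m = 14.39 × 39.4781 = 568.0899.

€568.09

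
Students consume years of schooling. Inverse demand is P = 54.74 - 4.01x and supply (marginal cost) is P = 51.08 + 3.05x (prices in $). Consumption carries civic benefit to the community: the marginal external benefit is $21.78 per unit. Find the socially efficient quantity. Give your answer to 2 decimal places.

Social marginal benefit = demand + MEB = 76.52 - 4.01x.
Set SMB = MC: 76.52 - 4.01x = 51.08 + 3.05x → x* = 3.6034.

x* = 3.60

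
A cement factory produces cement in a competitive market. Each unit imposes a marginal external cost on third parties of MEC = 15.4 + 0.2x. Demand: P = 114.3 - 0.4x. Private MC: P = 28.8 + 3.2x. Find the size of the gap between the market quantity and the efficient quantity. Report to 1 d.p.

5.3 units

Market equilibrium (private): 28.8 + 3.2x = 114.3 - 0.4x → x_m = 23.7500.
Social marginal cost = private MC + MEC = 44.2 + 3.4x.
Set SMC = demand: 44.2 + 3.4x = 114.3 - 0.4x → x* = 18.4474.
Gap = |23.7500 − 18.4474| = 5.3026.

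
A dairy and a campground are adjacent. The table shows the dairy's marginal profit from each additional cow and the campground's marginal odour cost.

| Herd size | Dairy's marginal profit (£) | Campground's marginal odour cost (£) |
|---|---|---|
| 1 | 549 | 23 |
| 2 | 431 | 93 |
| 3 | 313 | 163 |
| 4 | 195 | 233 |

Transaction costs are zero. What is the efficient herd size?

Bargaining reaches the level where marginal profit last exceeds marginal odour cost.
That holds through level 3 (313 ≥ 163) but not at 4 (195 < 233).

3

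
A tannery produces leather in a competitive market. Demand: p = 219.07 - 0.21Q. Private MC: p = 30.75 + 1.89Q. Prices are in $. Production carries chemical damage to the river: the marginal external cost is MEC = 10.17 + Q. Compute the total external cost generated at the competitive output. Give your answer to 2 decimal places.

Market equilibrium (private): 30.75 + 1.89Q = 219.07 - 0.21Q → Q_m = 89.6762.
Total external cost = ∫₀^{Q_m} (10.17 + 1.00Q) dQ = 10.17×89.6762 + ½×1.00×89.6762² = 4932.9174.

$4932.92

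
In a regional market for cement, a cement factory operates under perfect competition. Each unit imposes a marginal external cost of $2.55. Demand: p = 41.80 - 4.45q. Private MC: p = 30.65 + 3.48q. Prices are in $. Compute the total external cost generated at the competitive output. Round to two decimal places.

Market equilibrium (private): 30.65 + 3.48q = 41.80 - 4.45q → q_m = 1.4061.
Total external cost = MEC × q_m = 2.55 × 1.4061 = 3.5856.

$3.59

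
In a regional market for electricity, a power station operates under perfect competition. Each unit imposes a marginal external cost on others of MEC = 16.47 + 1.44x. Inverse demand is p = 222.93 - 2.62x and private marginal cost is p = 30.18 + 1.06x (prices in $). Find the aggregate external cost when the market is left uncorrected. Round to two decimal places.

$2837.93

Market equilibrium (private): 30.18 + 1.06x = 222.93 - 2.62x → x_m = 52.3777.
Total external cost = ∫₀^{x_m} (16.47 + 1.44x) dx = 16.47×52.3777 + ½×1.44×52.3777² = 2837.9256.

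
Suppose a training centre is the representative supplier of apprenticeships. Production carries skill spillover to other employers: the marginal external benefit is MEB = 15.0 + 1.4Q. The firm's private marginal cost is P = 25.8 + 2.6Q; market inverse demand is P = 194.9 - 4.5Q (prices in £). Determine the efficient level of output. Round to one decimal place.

Social marginal cost = private MC − MEB = 10.8 + 1.2Q.
Set SMC = demand: 10.8 + 1.2Q = 194.9 - 4.5Q → Q* = 32.2982.

Q* = 32.3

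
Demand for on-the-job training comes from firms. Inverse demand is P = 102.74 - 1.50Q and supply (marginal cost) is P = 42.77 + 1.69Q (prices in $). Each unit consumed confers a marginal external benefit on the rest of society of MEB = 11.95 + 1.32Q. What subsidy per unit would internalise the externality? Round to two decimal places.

Social marginal benefit = demand + MEB = 114.69 - 0.18Q.
Set SMB = MC: 114.69 - 0.18Q = 42.77 + 1.69Q → Q* = 38.4599.
The Pigouvian subsidy equals MEB at Q*: 11.95 + 1.32×38.4599 = 62.7171.

subsidy = $62.72 per unit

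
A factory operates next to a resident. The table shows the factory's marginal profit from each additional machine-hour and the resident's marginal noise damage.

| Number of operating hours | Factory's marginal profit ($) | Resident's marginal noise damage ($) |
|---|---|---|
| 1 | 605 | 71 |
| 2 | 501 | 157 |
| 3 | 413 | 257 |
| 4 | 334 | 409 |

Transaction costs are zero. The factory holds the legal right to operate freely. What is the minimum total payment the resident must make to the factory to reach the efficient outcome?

$334

Left alone the factory would choose level 4 (marginal profit stays positive).
Efficient level: k* = 3 (marginal profit ≥ marginal noise damage through 3).
The resident must at least cover the factory's forgone profit from cutting 4→3: 334 = 334.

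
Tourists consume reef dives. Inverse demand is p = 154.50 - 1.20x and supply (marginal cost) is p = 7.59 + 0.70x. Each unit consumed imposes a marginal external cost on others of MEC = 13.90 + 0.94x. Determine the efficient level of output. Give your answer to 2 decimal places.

Social marginal benefit = demand − MEC = 140.60 - 2.14x.
Set SMB = MC: 140.60 - 2.14x = 7.59 + 0.70x → x* = 46.8345.

x* = 46.83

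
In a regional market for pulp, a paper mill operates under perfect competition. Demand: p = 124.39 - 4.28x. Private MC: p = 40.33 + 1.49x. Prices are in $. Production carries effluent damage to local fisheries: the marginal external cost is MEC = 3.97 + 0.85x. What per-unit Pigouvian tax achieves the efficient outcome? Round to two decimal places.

Social marginal cost = private MC + MEC = 44.30 + 2.34x.
Set SMC = demand: 44.30 + 2.34x = 124.39 - 4.28x → x* = 12.0982.
The Pigouvian tax equals MEC at x*: 3.97 + 0.85×12.0982 = 14.2535.

tax = $14.25 per unit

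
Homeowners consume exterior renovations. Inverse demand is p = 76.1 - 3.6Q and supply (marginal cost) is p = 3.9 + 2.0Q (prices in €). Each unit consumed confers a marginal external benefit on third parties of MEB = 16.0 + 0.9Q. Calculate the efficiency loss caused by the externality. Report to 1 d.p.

Market equilibrium (private): 3.9 + 2.0Q = 76.1 - 3.6Q → Q_m = 12.8929.
Social marginal benefit = demand + MEB = 92.1 - 2.7Q.
Set SMB = MC: 92.1 - 2.7Q = 3.9 + 2.0Q → Q* = 18.7660.
Between Q* and Q_m the wedge SMB − MC runs linearly from 0 to MEB(Q_m), so the loss is a triangle.
DWL = ½ × 5.8731 × 27.6036 = 81.0594.

DWL = €81.1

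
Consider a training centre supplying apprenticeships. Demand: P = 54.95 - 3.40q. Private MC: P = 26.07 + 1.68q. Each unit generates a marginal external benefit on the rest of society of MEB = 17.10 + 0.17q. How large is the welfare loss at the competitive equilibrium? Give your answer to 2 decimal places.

Market equilibrium (private): 26.07 + 1.68q = 54.95 - 3.40q → q_m = 5.6850.
Social marginal cost = private MC − MEB = 8.97 + 1.51q.
Set SMC = demand: 8.97 + 1.51q = 54.95 - 3.40q → q* = 9.3646.
The loss is the area between SMC and demand from q* to q_m; with linear curves that's a triangle of height MEB(q_m).
DWL = ½ × 3.6796 × 18.0665 = 33.2387.

DWL = 33.24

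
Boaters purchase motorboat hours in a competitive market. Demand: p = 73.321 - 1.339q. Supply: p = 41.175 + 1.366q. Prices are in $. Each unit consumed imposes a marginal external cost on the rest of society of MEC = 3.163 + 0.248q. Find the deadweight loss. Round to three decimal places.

Market equilibrium (private): 41.175 + 1.366q = 73.321 - 1.339q → q_m = 11.8839.
Social marginal benefit = demand − MEC = 70.158 - 1.587q.
Set SMB = MC: 70.158 - 1.587q = 41.175 + 1.366q → q* = 9.8148.
Between q* and q_m the wedge MC − SMB runs linearly from 0 to MEC(q_m), so the loss is a triangle.
DWL = ½ × 2.0691 × 6.1102 = 6.3213.

DWL = $6.321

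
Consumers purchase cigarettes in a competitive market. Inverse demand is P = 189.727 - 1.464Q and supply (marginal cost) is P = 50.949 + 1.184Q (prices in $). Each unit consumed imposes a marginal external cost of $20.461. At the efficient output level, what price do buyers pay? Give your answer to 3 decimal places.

Social marginal benefit = demand − MEC = 169.266 - 1.464Q.
Set SMB = MC: 169.266 - 1.464Q = 50.949 + 1.184Q → Q* = 44.6816.
Consumer price on the demand curve at Q*: 189.727 − 1.464×44.6816 = 124.3131.

P = $124.313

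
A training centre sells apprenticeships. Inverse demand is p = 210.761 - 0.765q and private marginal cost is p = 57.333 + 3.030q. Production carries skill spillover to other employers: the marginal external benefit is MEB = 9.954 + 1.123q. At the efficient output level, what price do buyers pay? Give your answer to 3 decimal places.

Social marginal cost = private MC − MEB = 47.379 + 1.907q.
Set SMC = demand: 47.379 + 1.907q = 210.761 - 0.765q → q* = 61.1460.
Consumer price on the demand curve at q*: 210.761 − 0.765×61.1460 = 163.9843.

P = 163.984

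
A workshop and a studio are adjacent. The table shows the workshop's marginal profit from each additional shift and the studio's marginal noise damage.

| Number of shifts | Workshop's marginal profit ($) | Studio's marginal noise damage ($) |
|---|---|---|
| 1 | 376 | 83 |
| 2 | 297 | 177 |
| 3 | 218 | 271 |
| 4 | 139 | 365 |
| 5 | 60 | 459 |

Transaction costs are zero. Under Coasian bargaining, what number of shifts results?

Bargaining reaches the level where marginal profit last exceeds marginal noise damage.
That holds through level 2 (297 ≥ 177) but not at 3 (218 < 271).

2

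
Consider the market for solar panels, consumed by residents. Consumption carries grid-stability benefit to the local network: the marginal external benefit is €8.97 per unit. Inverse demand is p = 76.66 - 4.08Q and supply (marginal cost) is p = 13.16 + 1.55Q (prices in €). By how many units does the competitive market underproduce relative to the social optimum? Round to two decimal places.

1.59 units

Market equilibrium (private): 13.16 + 1.55Q = 76.66 - 4.08Q → Q_m = 11.2789.
Social marginal benefit = demand + MEB = 85.63 - 4.08Q.
Set SMB = MC: 85.63 - 4.08Q = 13.16 + 1.55Q → Q* = 12.8721.
Gap = |11.2789 − 12.8721| = 1.5932.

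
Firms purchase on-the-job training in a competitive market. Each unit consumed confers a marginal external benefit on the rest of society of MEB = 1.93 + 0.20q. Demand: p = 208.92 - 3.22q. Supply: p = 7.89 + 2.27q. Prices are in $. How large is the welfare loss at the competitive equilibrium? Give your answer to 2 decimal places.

Market equilibrium (private): 7.89 + 2.27q = 208.92 - 3.22q → q_m = 36.6175.
Social marginal benefit = demand + MEB = 210.85 - 3.02q.
Set SMB = MC: 210.85 - 3.02q = 7.89 + 2.27q → q* = 38.3667.
Between q* and q_m the wedge SMB − MC runs linearly from 0 to MEB(q_m), so the loss is a triangle.
DWL = ½ × 1.7492 × 9.2535 = 8.0931.

DWL = $8.09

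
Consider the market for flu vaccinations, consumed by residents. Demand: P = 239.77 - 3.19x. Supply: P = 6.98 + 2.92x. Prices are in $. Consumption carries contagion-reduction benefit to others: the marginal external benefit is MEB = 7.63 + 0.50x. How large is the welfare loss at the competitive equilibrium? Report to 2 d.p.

DWL = $63.44

Market equilibrium (private): 6.98 + 2.92x = 239.77 - 3.19x → x_m = 38.0998.
Social marginal benefit = demand + MEB = 247.40 - 2.69x.
Set SMB = MC: 247.40 - 2.69x = 6.98 + 2.92x → x* = 42.8556.
Height of the DWL triangle at x_m is SMB(x_m) − MC(x_m) = MEB(x_m) = 26.6799.
DWL = ½ × 4.7558 × 26.6799 = 63.4421.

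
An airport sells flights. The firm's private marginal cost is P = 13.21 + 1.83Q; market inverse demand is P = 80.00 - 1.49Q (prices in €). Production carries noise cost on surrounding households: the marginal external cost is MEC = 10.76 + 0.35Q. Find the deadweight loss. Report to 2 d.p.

Market equilibrium (private): 13.21 + 1.83Q = 80.00 - 1.49Q → Q_m = 20.1175.
Social marginal cost = private MC + MEC = 23.97 + 2.18Q.
Set SMC = demand: 23.97 + 2.18Q = 80.00 - 1.49Q → Q* = 15.2670.
Height of the DWL triangle at Q_m is SMC(Q_m) − demand(Q_m) = MEC(Q_m) = 17.8011.
DWL = ½ × 4.8505 × 17.8011 = 43.1721.

DWL = €43.17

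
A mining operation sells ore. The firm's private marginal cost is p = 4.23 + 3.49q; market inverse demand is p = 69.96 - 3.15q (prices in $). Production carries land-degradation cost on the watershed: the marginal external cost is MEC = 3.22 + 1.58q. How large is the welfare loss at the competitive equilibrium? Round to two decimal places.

Market equilibrium (private): 4.23 + 3.49q = 69.96 - 3.15q → q_m = 9.8991.
Social marginal cost = private MC + MEC = 7.45 + 5.07q.
Set SMC = demand: 7.45 + 5.07q = 69.96 - 3.15q → q* = 7.6046.
The loss is the area between SMC and demand from q* to q_m; with linear curves that's a triangle of height MEC(q_m).
DWL = ½ × 2.2945 × 18.8606 = 21.6378.

DWL = $21.64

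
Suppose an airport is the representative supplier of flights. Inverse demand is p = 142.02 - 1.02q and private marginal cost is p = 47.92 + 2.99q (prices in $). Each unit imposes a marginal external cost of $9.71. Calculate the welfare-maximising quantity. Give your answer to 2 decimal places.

Social marginal cost = private MC + MEC = 57.63 + 2.99q.
Set SMC = demand: 57.63 + 2.99q = 142.02 - 1.02q → q* = 21.0449.

q* = 21.04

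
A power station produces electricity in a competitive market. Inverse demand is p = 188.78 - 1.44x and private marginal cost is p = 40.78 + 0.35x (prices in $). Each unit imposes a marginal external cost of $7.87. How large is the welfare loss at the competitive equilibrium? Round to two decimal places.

Market equilibrium (private): 40.78 + 0.35x = 188.78 - 1.44x → x_m = 82.6816.
Social marginal cost = private MC + MEC = 48.65 + 0.35x.
Set SMC = demand: 48.65 + 0.35x = 188.78 - 1.44x → x* = 78.2849.
The loss is the area between SMC and demand from x* to x_m; with linear curves that's a triangle of height MEC(x_m).
DWL = ½ × 4.3967 × 7.8700 = 17.3010.

DWL = $17.30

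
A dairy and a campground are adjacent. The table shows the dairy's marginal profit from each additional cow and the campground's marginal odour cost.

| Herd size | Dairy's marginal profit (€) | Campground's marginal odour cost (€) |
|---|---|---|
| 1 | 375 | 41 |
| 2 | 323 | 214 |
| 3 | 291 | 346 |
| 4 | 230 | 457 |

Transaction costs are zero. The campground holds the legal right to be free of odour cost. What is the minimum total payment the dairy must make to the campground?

Efficient level: marginal profit ≥ marginal odour cost through level 2, so k* = 2.
With the campground holding the right, the dairy must at least compensate total damage at k*: 41 + 214 = 255.

€255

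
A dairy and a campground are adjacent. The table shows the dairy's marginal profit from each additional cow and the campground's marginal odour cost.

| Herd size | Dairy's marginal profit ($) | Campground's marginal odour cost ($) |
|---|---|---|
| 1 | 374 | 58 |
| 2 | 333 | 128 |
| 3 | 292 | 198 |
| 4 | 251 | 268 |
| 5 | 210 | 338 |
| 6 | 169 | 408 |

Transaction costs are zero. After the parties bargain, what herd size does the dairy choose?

3

Bargaining reaches the level where marginal profit last exceeds marginal odour cost.
That holds through level 3 (292 ≥ 198) but not at 4 (251 < 268).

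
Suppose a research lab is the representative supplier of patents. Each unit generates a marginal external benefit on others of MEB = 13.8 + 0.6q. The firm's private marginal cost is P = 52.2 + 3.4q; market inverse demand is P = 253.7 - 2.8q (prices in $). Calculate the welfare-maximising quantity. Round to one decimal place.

q* = 38.4

Social marginal cost = private MC − MEB = 38.4 + 2.8q.
Set SMC = demand: 38.4 + 2.8q = 253.7 - 2.8q → q* = 38.4464.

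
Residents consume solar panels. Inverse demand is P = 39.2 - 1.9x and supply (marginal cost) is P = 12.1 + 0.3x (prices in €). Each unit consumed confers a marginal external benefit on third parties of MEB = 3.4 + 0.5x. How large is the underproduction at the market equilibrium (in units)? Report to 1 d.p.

Market equilibrium (private): 12.1 + 0.3x = 39.2 - 1.9x → x_m = 12.3182.
Social marginal benefit = demand + MEB = 42.6 - 1.4x.
Set SMB = MC: 42.6 - 1.4x = 12.1 + 0.3x → x* = 17.9412.
Gap = |12.3182 − 17.9412| = 5.6230.

5.6 units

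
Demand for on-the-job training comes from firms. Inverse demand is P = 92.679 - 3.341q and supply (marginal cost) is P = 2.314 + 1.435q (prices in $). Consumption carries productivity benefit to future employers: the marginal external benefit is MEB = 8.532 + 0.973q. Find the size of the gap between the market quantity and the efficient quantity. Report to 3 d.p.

Market equilibrium (private): 2.314 + 1.435q = 92.679 - 3.341q → q_m = 18.9206.
Social marginal benefit = demand + MEB = 101.211 - 2.368q.
Set SMB = MC: 101.211 - 2.368q = 2.314 + 1.435q → q* = 26.0050.
Gap = |18.9206 − 26.0050| = 7.0844.

7.084 units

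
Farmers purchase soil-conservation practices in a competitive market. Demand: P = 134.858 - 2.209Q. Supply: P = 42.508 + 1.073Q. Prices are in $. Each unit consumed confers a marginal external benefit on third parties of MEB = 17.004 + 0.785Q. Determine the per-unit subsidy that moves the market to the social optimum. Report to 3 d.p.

Social marginal benefit = demand + MEB = 151.862 - 1.424Q.
Set SMB = MC: 151.862 - 1.424Q = 42.508 + 1.073Q → Q* = 43.7942.
The Pigouvian subsidy equals MEB at Q*: 17.004 + 0.785×43.7942 = 51.3824.

subsidy = $51.382 per unit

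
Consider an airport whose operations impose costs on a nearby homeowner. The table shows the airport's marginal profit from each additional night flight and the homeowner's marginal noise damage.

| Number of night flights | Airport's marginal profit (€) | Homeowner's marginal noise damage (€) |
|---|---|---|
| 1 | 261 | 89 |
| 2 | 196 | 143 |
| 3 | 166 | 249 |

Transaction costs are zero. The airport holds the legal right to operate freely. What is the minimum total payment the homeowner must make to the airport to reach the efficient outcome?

€166

Left alone the airport would choose level 3 (marginal profit stays positive).
Efficient level: k* = 2 (marginal profit ≥ marginal noise damage through 2).
The homeowner must at least cover the airport's forgone profit from cutting 3→2: 166 = 166.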